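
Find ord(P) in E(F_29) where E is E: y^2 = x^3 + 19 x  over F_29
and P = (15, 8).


Compute successive multiples of P until we hit O:
  1P = (15, 8)
  2P = (4, 16)
  3P = (17, 4)
  4P = (1, 22)
  5P = (14, 20)
  6P = (28, 3)
  7P = (10, 28)
  8P = (20, 12)
  ... (continuing to 26P)
  26P = O

ord(P) = 26


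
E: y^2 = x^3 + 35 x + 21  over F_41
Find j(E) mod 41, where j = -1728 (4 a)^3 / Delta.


Delta = -16(4 a^3 + 27 b^2) mod 41 = 22
-1728 * (4 a)^3 = -1728 * (4*35)^3 mod 41 = 1
j = 1 * 22^(-1) mod 41 = 28

j = 28 (mod 41)


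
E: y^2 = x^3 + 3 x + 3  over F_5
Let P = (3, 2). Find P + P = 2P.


Doubling: s = (3 x1^2 + a) / (2 y1)
s = (3*3^2 + 3) / (2*2) mod 5 = 0
x3 = s^2 - 2 x1 mod 5 = 0^2 - 2*3 = 4
y3 = s (x1 - x3) - y1 mod 5 = 0 * (3 - 4) - 2 = 3

2P = (4, 3)


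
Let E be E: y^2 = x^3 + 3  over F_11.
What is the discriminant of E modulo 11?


4 a^3 + 27 b^2 = 4*0^3 + 27*3^2 = 0 + 243 = 243
Delta = -16 * (243) = -3888
Delta mod 11 = 6

Delta = 6 (mod 11)


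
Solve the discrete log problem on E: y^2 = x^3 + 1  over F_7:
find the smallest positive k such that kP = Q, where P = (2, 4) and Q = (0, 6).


Enumerate multiples of P until we hit Q = (0, 6):
  1P = (2, 4)
  2P = (0, 6)
Match found at i = 2.

k = 2


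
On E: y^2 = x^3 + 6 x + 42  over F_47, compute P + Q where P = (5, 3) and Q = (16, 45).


P != Q, so use the chord formula.
s = (y2 - y1) / (x2 - x1) = (42) / (11) mod 47 = 38
x3 = s^2 - x1 - x2 mod 47 = 38^2 - 5 - 16 = 13
y3 = s (x1 - x3) - y1 mod 47 = 38 * (5 - 13) - 3 = 22

P + Q = (13, 22)


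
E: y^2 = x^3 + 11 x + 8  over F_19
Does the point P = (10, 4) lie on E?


Check whether y^2 = x^3 + 11 x + 8 (mod 19) for (x, y) = (10, 4).
LHS: y^2 = 4^2 mod 19 = 16
RHS: x^3 + 11 x + 8 = 10^3 + 11*10 + 8 mod 19 = 16
LHS = RHS

Yes, on the curve


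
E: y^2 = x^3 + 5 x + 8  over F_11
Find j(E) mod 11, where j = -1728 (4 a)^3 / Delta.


Delta = -16(4 a^3 + 27 b^2) mod 11 = 3
-1728 * (4 a)^3 = -1728 * (4*5)^3 mod 11 = 8
j = 8 * 3^(-1) mod 11 = 10

j = 10 (mod 11)


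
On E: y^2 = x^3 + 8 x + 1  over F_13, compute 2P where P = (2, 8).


Doubling: s = (3 x1^2 + a) / (2 y1)
s = (3*2^2 + 8) / (2*8) mod 13 = 11
x3 = s^2 - 2 x1 mod 13 = 11^2 - 2*2 = 0
y3 = s (x1 - x3) - y1 mod 13 = 11 * (2 - 0) - 8 = 1

2P = (0, 1)


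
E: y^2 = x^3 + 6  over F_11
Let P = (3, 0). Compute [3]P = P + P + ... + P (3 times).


k = 3 = 11_2 (binary, LSB first: 11)
Double-and-add from P = (3, 0):
  bit 0 = 1: acc = O + (3, 0) = (3, 0)
  bit 1 = 1: acc = (3, 0) + O = (3, 0)

3P = (3, 0)


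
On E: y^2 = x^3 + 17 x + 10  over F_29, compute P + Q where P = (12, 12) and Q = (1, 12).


P != Q, so use the chord formula.
s = (y2 - y1) / (x2 - x1) = (0) / (18) mod 29 = 0
x3 = s^2 - x1 - x2 mod 29 = 0^2 - 12 - 1 = 16
y3 = s (x1 - x3) - y1 mod 29 = 0 * (12 - 16) - 12 = 17

P + Q = (16, 17)


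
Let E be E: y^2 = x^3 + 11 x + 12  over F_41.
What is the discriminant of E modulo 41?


4 a^3 + 27 b^2 = 4*11^3 + 27*12^2 = 5324 + 3888 = 9212
Delta = -16 * (9212) = -147392
Delta mod 41 = 3

Delta = 3 (mod 41)


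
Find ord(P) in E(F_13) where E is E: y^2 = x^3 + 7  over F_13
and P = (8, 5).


Compute successive multiples of P until we hit O:
  1P = (8, 5)
  2P = (11, 5)
  3P = (7, 8)
  4P = (7, 5)
  5P = (11, 8)
  6P = (8, 8)
  7P = O

ord(P) = 7


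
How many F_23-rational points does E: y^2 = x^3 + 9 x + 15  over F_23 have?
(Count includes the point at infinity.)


For each x in F_23, count y with y^2 = x^3 + 9 x + 15 mod 23:
  x = 1: RHS = 2, y in [5, 18]  -> 2 point(s)
  x = 2: RHS = 18, y in [8, 15]  -> 2 point(s)
  x = 3: RHS = 0, y in [0]  -> 1 point(s)
  x = 4: RHS = 0, y in [0]  -> 1 point(s)
  x = 5: RHS = 1, y in [1, 22]  -> 2 point(s)
  x = 6: RHS = 9, y in [3, 20]  -> 2 point(s)
  x = 8: RHS = 1, y in [1, 22]  -> 2 point(s)
  x = 10: RHS = 1, y in [1, 22]  -> 2 point(s)
  x = 13: RHS = 6, y in [11, 12]  -> 2 point(s)
  x = 15: RHS = 6, y in [11, 12]  -> 2 point(s)
  x = 16: RHS = 0, y in [0]  -> 1 point(s)
  x = 18: RHS = 6, y in [11, 12]  -> 2 point(s)
  x = 21: RHS = 12, y in [9, 14]  -> 2 point(s)
Affine points: 23. Add the point at infinity: total = 24.

#E(F_23) = 24


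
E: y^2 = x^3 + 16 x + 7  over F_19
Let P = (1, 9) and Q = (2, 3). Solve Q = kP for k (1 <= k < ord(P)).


Enumerate multiples of P until we hit Q = (2, 3):
  1P = (1, 9)
  2P = (17, 10)
  3P = (18, 3)
  4P = (9, 5)
  5P = (14, 7)
  6P = (2, 16)
  7P = (8, 18)
  8P = (7, 5)
  9P = (3, 5)
  10P = (0, 8)
  11P = (0, 11)
  12P = (3, 14)
  13P = (7, 14)
  14P = (8, 1)
  15P = (2, 3)
Match found at i = 15.

k = 15


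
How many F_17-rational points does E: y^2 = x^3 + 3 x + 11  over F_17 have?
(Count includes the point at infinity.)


For each x in F_17, count y with y^2 = x^3 + 3 x + 11 mod 17:
  x = 1: RHS = 15, y in [7, 10]  -> 2 point(s)
  x = 2: RHS = 8, y in [5, 12]  -> 2 point(s)
  x = 3: RHS = 13, y in [8, 9]  -> 2 point(s)
  x = 4: RHS = 2, y in [6, 11]  -> 2 point(s)
  x = 5: RHS = 15, y in [7, 10]  -> 2 point(s)
  x = 7: RHS = 1, y in [1, 16]  -> 2 point(s)
  x = 9: RHS = 2, y in [6, 11]  -> 2 point(s)
  x = 10: RHS = 4, y in [2, 15]  -> 2 point(s)
  x = 11: RHS = 15, y in [7, 10]  -> 2 point(s)
  x = 14: RHS = 9, y in [3, 14]  -> 2 point(s)
Affine points: 20. Add the point at infinity: total = 21.

#E(F_17) = 21


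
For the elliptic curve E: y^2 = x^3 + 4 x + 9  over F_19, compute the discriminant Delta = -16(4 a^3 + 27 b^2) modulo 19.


4 a^3 + 27 b^2 = 4*4^3 + 27*9^2 = 256 + 2187 = 2443
Delta = -16 * (2443) = -39088
Delta mod 19 = 14

Delta = 14 (mod 19)


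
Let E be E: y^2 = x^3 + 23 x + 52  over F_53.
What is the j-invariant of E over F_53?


Delta = -16(4 a^3 + 27 b^2) mod 53 = 33
-1728 * (4 a)^3 = -1728 * (4*23)^3 mod 53 = 40
j = 40 * 33^(-1) mod 53 = 51

j = 51 (mod 53)


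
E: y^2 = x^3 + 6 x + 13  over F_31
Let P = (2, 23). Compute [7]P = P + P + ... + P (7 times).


k = 7 = 111_2 (binary, LSB first: 111)
Double-and-add from P = (2, 23):
  bit 0 = 1: acc = O + (2, 23) = (2, 23)
  bit 1 = 1: acc = (2, 23) + (21, 10) = (18, 1)
  bit 2 = 1: acc = (18, 1) + (25, 28) = (13, 5)

7P = (13, 5)


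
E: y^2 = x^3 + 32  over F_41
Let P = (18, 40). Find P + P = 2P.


Doubling: s = (3 x1^2 + a) / (2 y1)
s = (3*18^2 + 0) / (2*40) mod 41 = 6
x3 = s^2 - 2 x1 mod 41 = 6^2 - 2*18 = 0
y3 = s (x1 - x3) - y1 mod 41 = 6 * (18 - 0) - 40 = 27

2P = (0, 27)


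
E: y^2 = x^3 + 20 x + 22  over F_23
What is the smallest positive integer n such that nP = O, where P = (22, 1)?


Compute successive multiples of P until we hit O:
  1P = (22, 1)
  2P = (2, 22)
  3P = (2, 1)
  4P = (22, 22)
  5P = O

ord(P) = 5


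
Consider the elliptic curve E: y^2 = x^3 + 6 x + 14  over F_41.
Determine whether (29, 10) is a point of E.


Check whether y^2 = x^3 + 6 x + 14 (mod 41) for (x, y) = (29, 10).
LHS: y^2 = 10^2 mod 41 = 18
RHS: x^3 + 6 x + 14 = 29^3 + 6*29 + 14 mod 41 = 18
LHS = RHS

Yes, on the curve


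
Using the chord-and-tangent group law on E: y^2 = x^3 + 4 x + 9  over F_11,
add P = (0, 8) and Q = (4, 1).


P != Q, so use the chord formula.
s = (y2 - y1) / (x2 - x1) = (4) / (4) mod 11 = 1
x3 = s^2 - x1 - x2 mod 11 = 1^2 - 0 - 4 = 8
y3 = s (x1 - x3) - y1 mod 11 = 1 * (0 - 8) - 8 = 6

P + Q = (8, 6)


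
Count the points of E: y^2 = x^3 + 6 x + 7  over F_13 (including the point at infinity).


For each x in F_13, count y with y^2 = x^3 + 6 x + 7 mod 13:
  x = 1: RHS = 1, y in [1, 12]  -> 2 point(s)
  x = 2: RHS = 1, y in [1, 12]  -> 2 point(s)
  x = 3: RHS = 0, y in [0]  -> 1 point(s)
  x = 4: RHS = 4, y in [2, 11]  -> 2 point(s)
  x = 6: RHS = 12, y in [5, 8]  -> 2 point(s)
  x = 9: RHS = 10, y in [6, 7]  -> 2 point(s)
  x = 10: RHS = 1, y in [1, 12]  -> 2 point(s)
  x = 11: RHS = 0, y in [0]  -> 1 point(s)
  x = 12: RHS = 0, y in [0]  -> 1 point(s)
Affine points: 15. Add the point at infinity: total = 16.

#E(F_13) = 16


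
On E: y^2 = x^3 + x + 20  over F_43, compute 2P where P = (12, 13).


Doubling: s = (3 x1^2 + a) / (2 y1)
s = (3*12^2 + 1) / (2*13) mod 43 = 15
x3 = s^2 - 2 x1 mod 43 = 15^2 - 2*12 = 29
y3 = s (x1 - x3) - y1 mod 43 = 15 * (12 - 29) - 13 = 33

2P = (29, 33)


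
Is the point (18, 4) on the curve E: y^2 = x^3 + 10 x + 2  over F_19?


Check whether y^2 = x^3 + 10 x + 2 (mod 19) for (x, y) = (18, 4).
LHS: y^2 = 4^2 mod 19 = 16
RHS: x^3 + 10 x + 2 = 18^3 + 10*18 + 2 mod 19 = 10
LHS != RHS

No, not on the curve


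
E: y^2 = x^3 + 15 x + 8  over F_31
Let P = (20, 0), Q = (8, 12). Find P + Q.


P != Q, so use the chord formula.
s = (y2 - y1) / (x2 - x1) = (12) / (19) mod 31 = 30
x3 = s^2 - x1 - x2 mod 31 = 30^2 - 20 - 8 = 4
y3 = s (x1 - x3) - y1 mod 31 = 30 * (20 - 4) - 0 = 15

P + Q = (4, 15)


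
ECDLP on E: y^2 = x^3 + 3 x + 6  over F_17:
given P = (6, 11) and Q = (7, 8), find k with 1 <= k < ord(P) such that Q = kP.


Enumerate multiples of P until we hit Q = (7, 8):
  1P = (6, 11)
  2P = (13, 7)
  3P = (7, 9)
  4P = (8, 10)
  5P = (16, 11)
  6P = (12, 6)
  7P = (3, 12)
  8P = (10, 13)
  9P = (14, 2)
  10P = (15, 14)
  11P = (15, 3)
  12P = (14, 15)
  13P = (10, 4)
  14P = (3, 5)
  15P = (12, 11)
  16P = (16, 6)
  17P = (8, 7)
  18P = (7, 8)
Match found at i = 18.

k = 18


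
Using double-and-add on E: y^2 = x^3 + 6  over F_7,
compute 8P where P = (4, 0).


k = 8 = 1000_2 (binary, LSB first: 0001)
Double-and-add from P = (4, 0):
  bit 0 = 0: acc unchanged = O
  bit 1 = 0: acc unchanged = O
  bit 2 = 0: acc unchanged = O
  bit 3 = 1: acc = O + O = O

8P = O


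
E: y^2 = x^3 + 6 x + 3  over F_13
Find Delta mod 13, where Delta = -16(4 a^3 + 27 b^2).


4 a^3 + 27 b^2 = 4*6^3 + 27*3^2 = 864 + 243 = 1107
Delta = -16 * (1107) = -17712
Delta mod 13 = 7

Delta = 7 (mod 13)


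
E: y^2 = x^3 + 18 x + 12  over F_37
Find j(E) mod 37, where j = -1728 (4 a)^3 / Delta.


Delta = -16(4 a^3 + 27 b^2) mod 37 = 34
-1728 * (4 a)^3 = -1728 * (4*18)^3 mod 37 = 23
j = 23 * 34^(-1) mod 37 = 17

j = 17 (mod 37)


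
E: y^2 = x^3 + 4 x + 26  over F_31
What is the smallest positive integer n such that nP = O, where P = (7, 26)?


Compute successive multiples of P until we hit O:
  1P = (7, 26)
  2P = (6, 24)
  3P = (22, 6)
  4P = (21, 3)
  5P = (28, 24)
  6P = (1, 0)
  7P = (28, 7)
  8P = (21, 28)
  ... (continuing to 12P)
  12P = O

ord(P) = 12


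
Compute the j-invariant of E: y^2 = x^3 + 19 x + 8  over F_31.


Delta = -16(4 a^3 + 27 b^2) mod 31 = 19
-1728 * (4 a)^3 = -1728 * (4*19)^3 mod 31 = 4
j = 4 * 19^(-1) mod 31 = 10

j = 10 (mod 31)


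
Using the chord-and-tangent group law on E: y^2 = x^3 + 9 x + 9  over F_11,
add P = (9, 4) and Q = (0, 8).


P != Q, so use the chord formula.
s = (y2 - y1) / (x2 - x1) = (4) / (2) mod 11 = 2
x3 = s^2 - x1 - x2 mod 11 = 2^2 - 9 - 0 = 6
y3 = s (x1 - x3) - y1 mod 11 = 2 * (9 - 6) - 4 = 2

P + Q = (6, 2)


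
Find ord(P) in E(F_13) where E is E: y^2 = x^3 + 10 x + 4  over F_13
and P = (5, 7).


Compute successive multiples of P until we hit O:
  1P = (5, 7)
  2P = (0, 2)
  3P = (9, 2)
  4P = (3, 10)
  5P = (4, 11)
  6P = (7, 1)
  7P = (10, 8)
  8P = (10, 5)
  ... (continuing to 15P)
  15P = O

ord(P) = 15


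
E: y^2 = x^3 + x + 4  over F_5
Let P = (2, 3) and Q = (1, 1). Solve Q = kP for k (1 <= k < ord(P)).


Enumerate multiples of P until we hit Q = (1, 1):
  1P = (2, 3)
  2P = (0, 3)
  3P = (3, 2)
  4P = (1, 1)
Match found at i = 4.

k = 4


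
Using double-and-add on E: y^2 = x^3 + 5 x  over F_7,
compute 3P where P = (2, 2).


k = 3 = 11_2 (binary, LSB first: 11)
Double-and-add from P = (2, 2):
  bit 0 = 1: acc = O + (2, 2) = (2, 2)
  bit 1 = 1: acc = (2, 2) + (4, 0) = (2, 5)

3P = (2, 5)


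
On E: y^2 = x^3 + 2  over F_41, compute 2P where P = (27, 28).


Doubling: s = (3 x1^2 + a) / (2 y1)
s = (3*27^2 + 0) / (2*28) mod 41 = 31
x3 = s^2 - 2 x1 mod 41 = 31^2 - 2*27 = 5
y3 = s (x1 - x3) - y1 mod 41 = 31 * (27 - 5) - 28 = 39

2P = (5, 39)


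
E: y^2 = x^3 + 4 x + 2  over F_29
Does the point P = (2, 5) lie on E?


Check whether y^2 = x^3 + 4 x + 2 (mod 29) for (x, y) = (2, 5).
LHS: y^2 = 5^2 mod 29 = 25
RHS: x^3 + 4 x + 2 = 2^3 + 4*2 + 2 mod 29 = 18
LHS != RHS

No, not on the curve


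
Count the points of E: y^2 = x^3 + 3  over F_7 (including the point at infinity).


For each x in F_7, count y with y^2 = x^3 + 0 x + 3 mod 7:
  x = 1: RHS = 4, y in [2, 5]  -> 2 point(s)
  x = 2: RHS = 4, y in [2, 5]  -> 2 point(s)
  x = 3: RHS = 2, y in [3, 4]  -> 2 point(s)
  x = 4: RHS = 4, y in [2, 5]  -> 2 point(s)
  x = 5: RHS = 2, y in [3, 4]  -> 2 point(s)
  x = 6: RHS = 2, y in [3, 4]  -> 2 point(s)
Affine points: 12. Add the point at infinity: total = 13.

#E(F_7) = 13


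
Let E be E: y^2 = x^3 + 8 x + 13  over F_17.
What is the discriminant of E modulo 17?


4 a^3 + 27 b^2 = 4*8^3 + 27*13^2 = 2048 + 4563 = 6611
Delta = -16 * (6611) = -105776
Delta mod 17 = 15

Delta = 15 (mod 17)


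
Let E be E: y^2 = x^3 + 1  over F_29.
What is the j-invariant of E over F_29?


Delta = -16(4 a^3 + 27 b^2) mod 29 = 3
-1728 * (4 a)^3 = -1728 * (4*0)^3 mod 29 = 0
j = 0 * 3^(-1) mod 29 = 0

j = 0 (mod 29)


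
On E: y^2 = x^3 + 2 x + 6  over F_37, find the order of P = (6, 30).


Compute successive multiples of P until we hit O:
  1P = (6, 30)
  2P = (15, 9)
  3P = (5, 17)
  4P = (10, 29)
  5P = (28, 31)
  6P = (28, 6)
  7P = (10, 8)
  8P = (5, 20)
  ... (continuing to 11P)
  11P = O

ord(P) = 11


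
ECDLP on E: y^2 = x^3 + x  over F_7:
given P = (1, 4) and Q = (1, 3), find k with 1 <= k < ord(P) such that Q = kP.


Enumerate multiples of P until we hit Q = (1, 3):
  1P = (1, 4)
  2P = (0, 0)
  3P = (1, 3)
Match found at i = 3.

k = 3


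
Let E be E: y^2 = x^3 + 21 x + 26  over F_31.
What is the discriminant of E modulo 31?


4 a^3 + 27 b^2 = 4*21^3 + 27*26^2 = 37044 + 18252 = 55296
Delta = -16 * (55296) = -884736
Delta mod 31 = 4

Delta = 4 (mod 31)


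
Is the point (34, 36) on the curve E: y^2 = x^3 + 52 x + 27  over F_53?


Check whether y^2 = x^3 + 52 x + 27 (mod 53) for (x, y) = (34, 36).
LHS: y^2 = 36^2 mod 53 = 24
RHS: x^3 + 52 x + 27 = 34^3 + 52*34 + 27 mod 53 = 24
LHS = RHS

Yes, on the curve


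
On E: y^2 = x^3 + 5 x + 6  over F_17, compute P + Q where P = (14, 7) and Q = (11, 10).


P != Q, so use the chord formula.
s = (y2 - y1) / (x2 - x1) = (3) / (14) mod 17 = 16
x3 = s^2 - x1 - x2 mod 17 = 16^2 - 14 - 11 = 10
y3 = s (x1 - x3) - y1 mod 17 = 16 * (14 - 10) - 7 = 6

P + Q = (10, 6)


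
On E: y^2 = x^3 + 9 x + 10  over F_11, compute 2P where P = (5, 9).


Doubling: s = (3 x1^2 + a) / (2 y1)
s = (3*5^2 + 9) / (2*9) mod 11 = 1
x3 = s^2 - 2 x1 mod 11 = 1^2 - 2*5 = 2
y3 = s (x1 - x3) - y1 mod 11 = 1 * (5 - 2) - 9 = 5

2P = (2, 5)


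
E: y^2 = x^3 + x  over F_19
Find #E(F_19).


For each x in F_19, count y with y^2 = x^3 + 1 x + 0 mod 19:
  x = 0: RHS = 0, y in [0]  -> 1 point(s)
  x = 3: RHS = 11, y in [7, 12]  -> 2 point(s)
  x = 4: RHS = 11, y in [7, 12]  -> 2 point(s)
  x = 5: RHS = 16, y in [4, 15]  -> 2 point(s)
  x = 8: RHS = 7, y in [8, 11]  -> 2 point(s)
  x = 9: RHS = 16, y in [4, 15]  -> 2 point(s)
  x = 12: RHS = 11, y in [7, 12]  -> 2 point(s)
  x = 13: RHS = 6, y in [5, 14]  -> 2 point(s)
  x = 17: RHS = 9, y in [3, 16]  -> 2 point(s)
  x = 18: RHS = 17, y in [6, 13]  -> 2 point(s)
Affine points: 19. Add the point at infinity: total = 20.

#E(F_19) = 20


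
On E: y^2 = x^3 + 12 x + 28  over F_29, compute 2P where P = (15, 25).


k = 2 = 10_2 (binary, LSB first: 01)
Double-and-add from P = (15, 25):
  bit 0 = 0: acc unchanged = O
  bit 1 = 1: acc = O + (27, 5) = (27, 5)

2P = (27, 5)


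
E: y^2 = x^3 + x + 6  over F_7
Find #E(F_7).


For each x in F_7, count y with y^2 = x^3 + 1 x + 6 mod 7:
  x = 1: RHS = 1, y in [1, 6]  -> 2 point(s)
  x = 2: RHS = 2, y in [3, 4]  -> 2 point(s)
  x = 3: RHS = 1, y in [1, 6]  -> 2 point(s)
  x = 4: RHS = 4, y in [2, 5]  -> 2 point(s)
  x = 6: RHS = 4, y in [2, 5]  -> 2 point(s)
Affine points: 10. Add the point at infinity: total = 11.

#E(F_7) = 11


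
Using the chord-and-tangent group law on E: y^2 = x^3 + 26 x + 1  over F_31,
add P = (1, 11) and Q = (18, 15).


P != Q, so use the chord formula.
s = (y2 - y1) / (x2 - x1) = (4) / (17) mod 31 = 13
x3 = s^2 - x1 - x2 mod 31 = 13^2 - 1 - 18 = 26
y3 = s (x1 - x3) - y1 mod 31 = 13 * (1 - 26) - 11 = 5

P + Q = (26, 5)


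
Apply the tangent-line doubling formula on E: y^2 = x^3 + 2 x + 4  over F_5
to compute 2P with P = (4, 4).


Doubling: s = (3 x1^2 + a) / (2 y1)
s = (3*4^2 + 2) / (2*4) mod 5 = 0
x3 = s^2 - 2 x1 mod 5 = 0^2 - 2*4 = 2
y3 = s (x1 - x3) - y1 mod 5 = 0 * (4 - 2) - 4 = 1

2P = (2, 1)


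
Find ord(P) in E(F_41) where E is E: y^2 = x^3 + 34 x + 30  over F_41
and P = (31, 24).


Compute successive multiples of P until we hit O:
  1P = (31, 24)
  2P = (4, 5)
  3P = (16, 23)
  4P = (33, 36)
  5P = (13, 2)
  6P = (40, 6)
  7P = (15, 26)
  8P = (20, 31)
  ... (continuing to 49P)
  49P = O

ord(P) = 49


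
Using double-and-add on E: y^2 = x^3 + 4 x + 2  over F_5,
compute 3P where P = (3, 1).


k = 3 = 11_2 (binary, LSB first: 11)
Double-and-add from P = (3, 1):
  bit 0 = 1: acc = O + (3, 1) = (3, 1)
  bit 1 = 1: acc = (3, 1) + (3, 4) = O

3P = O


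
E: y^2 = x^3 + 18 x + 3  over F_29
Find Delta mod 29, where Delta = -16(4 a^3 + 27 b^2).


4 a^3 + 27 b^2 = 4*18^3 + 27*3^2 = 23328 + 243 = 23571
Delta = -16 * (23571) = -377136
Delta mod 29 = 9

Delta = 9 (mod 29)


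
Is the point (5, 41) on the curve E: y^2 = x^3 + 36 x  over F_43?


Check whether y^2 = x^3 + 36 x + 0 (mod 43) for (x, y) = (5, 41).
LHS: y^2 = 41^2 mod 43 = 4
RHS: x^3 + 36 x + 0 = 5^3 + 36*5 + 0 mod 43 = 4
LHS = RHS

Yes, on the curve


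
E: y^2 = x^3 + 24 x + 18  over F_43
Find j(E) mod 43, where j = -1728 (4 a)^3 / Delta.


Delta = -16(4 a^3 + 27 b^2) mod 43 = 29
-1728 * (4 a)^3 = -1728 * (4*24)^3 mod 43 = 41
j = 41 * 29^(-1) mod 43 = 37

j = 37 (mod 43)


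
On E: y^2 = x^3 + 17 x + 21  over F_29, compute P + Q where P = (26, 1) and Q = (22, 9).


P != Q, so use the chord formula.
s = (y2 - y1) / (x2 - x1) = (8) / (25) mod 29 = 27
x3 = s^2 - x1 - x2 mod 29 = 27^2 - 26 - 22 = 14
y3 = s (x1 - x3) - y1 mod 29 = 27 * (26 - 14) - 1 = 4

P + Q = (14, 4)


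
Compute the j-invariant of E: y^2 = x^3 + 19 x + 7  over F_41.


Delta = -16(4 a^3 + 27 b^2) mod 41 = 40
-1728 * (4 a)^3 = -1728 * (4*19)^3 mod 41 = 25
j = 25 * 40^(-1) mod 41 = 16

j = 16 (mod 41)


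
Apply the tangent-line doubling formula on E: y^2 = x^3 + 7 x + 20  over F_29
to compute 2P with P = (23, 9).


Doubling: s = (3 x1^2 + a) / (2 y1)
s = (3*23^2 + 7) / (2*9) mod 29 = 8
x3 = s^2 - 2 x1 mod 29 = 8^2 - 2*23 = 18
y3 = s (x1 - x3) - y1 mod 29 = 8 * (23 - 18) - 9 = 2

2P = (18, 2)


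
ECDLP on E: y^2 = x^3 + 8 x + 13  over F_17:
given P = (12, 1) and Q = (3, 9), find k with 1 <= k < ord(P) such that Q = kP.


Enumerate multiples of P until we hit Q = (3, 9):
  1P = (12, 1)
  2P = (11, 15)
  3P = (3, 9)
Match found at i = 3.

k = 3


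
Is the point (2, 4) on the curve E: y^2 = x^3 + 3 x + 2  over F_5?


Check whether y^2 = x^3 + 3 x + 2 (mod 5) for (x, y) = (2, 4).
LHS: y^2 = 4^2 mod 5 = 1
RHS: x^3 + 3 x + 2 = 2^3 + 3*2 + 2 mod 5 = 1
LHS = RHS

Yes, on the curve


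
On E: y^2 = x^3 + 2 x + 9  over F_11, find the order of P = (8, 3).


Compute successive multiples of P until we hit O:
  1P = (8, 3)
  2P = (4, 9)
  3P = (4, 2)
  4P = (8, 8)
  5P = O

ord(P) = 5


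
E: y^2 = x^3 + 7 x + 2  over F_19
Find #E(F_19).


For each x in F_19, count y with y^2 = x^3 + 7 x + 2 mod 19:
  x = 2: RHS = 5, y in [9, 10]  -> 2 point(s)
  x = 8: RHS = 0, y in [0]  -> 1 point(s)
  x = 11: RHS = 4, y in [2, 17]  -> 2 point(s)
  x = 12: RHS = 9, y in [3, 16]  -> 2 point(s)
  x = 15: RHS = 5, y in [9, 10]  -> 2 point(s)
  x = 16: RHS = 11, y in [7, 12]  -> 2 point(s)
Affine points: 11. Add the point at infinity: total = 12.

#E(F_19) = 12


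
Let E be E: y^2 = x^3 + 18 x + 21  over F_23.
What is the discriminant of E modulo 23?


4 a^3 + 27 b^2 = 4*18^3 + 27*21^2 = 23328 + 11907 = 35235
Delta = -16 * (35235) = -563760
Delta mod 23 = 16

Delta = 16 (mod 23)


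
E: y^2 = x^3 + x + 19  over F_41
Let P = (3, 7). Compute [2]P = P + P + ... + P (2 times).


k = 2 = 10_2 (binary, LSB first: 01)
Double-and-add from P = (3, 7):
  bit 0 = 0: acc unchanged = O
  bit 1 = 1: acc = O + (39, 3) = (39, 3)

2P = (39, 3)


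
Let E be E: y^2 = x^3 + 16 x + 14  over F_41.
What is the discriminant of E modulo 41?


4 a^3 + 27 b^2 = 4*16^3 + 27*14^2 = 16384 + 5292 = 21676
Delta = -16 * (21676) = -346816
Delta mod 41 = 3

Delta = 3 (mod 41)


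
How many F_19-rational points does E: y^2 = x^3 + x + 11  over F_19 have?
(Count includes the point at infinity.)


For each x in F_19, count y with y^2 = x^3 + 1 x + 11 mod 19:
  x = 0: RHS = 11, y in [7, 12]  -> 2 point(s)
  x = 6: RHS = 5, y in [9, 10]  -> 2 point(s)
  x = 7: RHS = 0, y in [0]  -> 1 point(s)
  x = 11: RHS = 4, y in [2, 17]  -> 2 point(s)
  x = 13: RHS = 17, y in [6, 13]  -> 2 point(s)
  x = 15: RHS = 0, y in [0]  -> 1 point(s)
  x = 16: RHS = 0, y in [0]  -> 1 point(s)
  x = 17: RHS = 1, y in [1, 18]  -> 2 point(s)
  x = 18: RHS = 9, y in [3, 16]  -> 2 point(s)
Affine points: 15. Add the point at infinity: total = 16.

#E(F_19) = 16


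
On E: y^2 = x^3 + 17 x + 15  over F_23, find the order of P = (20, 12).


Compute successive multiples of P until we hit O:
  1P = (20, 12)
  2P = (10, 14)
  3P = (5, 8)
  4P = (4, 3)
  5P = (3, 22)
  6P = (13, 15)
  7P = (16, 6)
  8P = (18, 14)
  ... (continuing to 18P)
  18P = O

ord(P) = 18


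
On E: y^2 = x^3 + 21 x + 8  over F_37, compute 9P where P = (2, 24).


k = 9 = 1001_2 (binary, LSB first: 1001)
Double-and-add from P = (2, 24):
  bit 0 = 1: acc = O + (2, 24) = (2, 24)
  bit 1 = 0: acc unchanged = (2, 24)
  bit 2 = 0: acc unchanged = (2, 24)
  bit 3 = 1: acc = (2, 24) + (16, 0) = (31, 31)

9P = (31, 31)


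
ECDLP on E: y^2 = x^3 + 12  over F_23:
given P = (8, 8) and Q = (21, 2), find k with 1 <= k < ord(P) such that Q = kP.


Enumerate multiples of P until we hit Q = (21, 2):
  1P = (8, 8)
  2P = (13, 1)
  3P = (15, 11)
  4P = (3, 4)
  5P = (20, 10)
  6P = (11, 3)
  7P = (17, 7)
  8P = (0, 9)
  9P = (1, 17)
  10P = (18, 18)
  11P = (21, 2)
Match found at i = 11.

k = 11


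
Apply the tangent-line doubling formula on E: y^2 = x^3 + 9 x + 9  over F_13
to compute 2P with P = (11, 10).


Doubling: s = (3 x1^2 + a) / (2 y1)
s = (3*11^2 + 9) / (2*10) mod 13 = 3
x3 = s^2 - 2 x1 mod 13 = 3^2 - 2*11 = 0
y3 = s (x1 - x3) - y1 mod 13 = 3 * (11 - 0) - 10 = 10

2P = (0, 10)


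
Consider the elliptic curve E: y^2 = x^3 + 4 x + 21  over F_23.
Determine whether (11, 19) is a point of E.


Check whether y^2 = x^3 + 4 x + 21 (mod 23) for (x, y) = (11, 19).
LHS: y^2 = 19^2 mod 23 = 16
RHS: x^3 + 4 x + 21 = 11^3 + 4*11 + 21 mod 23 = 16
LHS = RHS

Yes, on the curve


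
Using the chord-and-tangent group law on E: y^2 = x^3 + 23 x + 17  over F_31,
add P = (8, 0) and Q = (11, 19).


P != Q, so use the chord formula.
s = (y2 - y1) / (x2 - x1) = (19) / (3) mod 31 = 27
x3 = s^2 - x1 - x2 mod 31 = 27^2 - 8 - 11 = 28
y3 = s (x1 - x3) - y1 mod 31 = 27 * (8 - 28) - 0 = 18

P + Q = (28, 18)


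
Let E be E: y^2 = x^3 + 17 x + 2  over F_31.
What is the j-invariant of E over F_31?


Delta = -16(4 a^3 + 27 b^2) mod 31 = 9
-1728 * (4 a)^3 = -1728 * (4*17)^3 mod 31 = 23
j = 23 * 9^(-1) mod 31 = 6

j = 6 (mod 31)


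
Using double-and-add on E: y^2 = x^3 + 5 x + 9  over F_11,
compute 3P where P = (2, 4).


k = 3 = 11_2 (binary, LSB first: 11)
Double-and-add from P = (2, 4):
  bit 0 = 1: acc = O + (2, 4) = (2, 4)
  bit 1 = 1: acc = (2, 4) + (0, 3) = (1, 2)

3P = (1, 2)


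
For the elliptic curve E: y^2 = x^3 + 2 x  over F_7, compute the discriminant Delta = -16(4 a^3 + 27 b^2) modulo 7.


4 a^3 + 27 b^2 = 4*2^3 + 27*0^2 = 32 + 0 = 32
Delta = -16 * (32) = -512
Delta mod 7 = 6

Delta = 6 (mod 7)


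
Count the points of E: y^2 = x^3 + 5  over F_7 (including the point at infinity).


For each x in F_7, count y with y^2 = x^3 + 0 x + 5 mod 7:
  x = 3: RHS = 4, y in [2, 5]  -> 2 point(s)
  x = 5: RHS = 4, y in [2, 5]  -> 2 point(s)
  x = 6: RHS = 4, y in [2, 5]  -> 2 point(s)
Affine points: 6. Add the point at infinity: total = 7.

#E(F_7) = 7


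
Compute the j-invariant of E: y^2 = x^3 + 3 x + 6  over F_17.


Delta = -16(4 a^3 + 27 b^2) mod 17 = 9
-1728 * (4 a)^3 = -1728 * (4*3)^3 mod 17 = 15
j = 15 * 9^(-1) mod 17 = 13

j = 13 (mod 17)


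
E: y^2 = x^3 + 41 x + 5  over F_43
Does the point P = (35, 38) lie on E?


Check whether y^2 = x^3 + 41 x + 5 (mod 43) for (x, y) = (35, 38).
LHS: y^2 = 38^2 mod 43 = 25
RHS: x^3 + 41 x + 5 = 35^3 + 41*35 + 5 mod 43 = 25
LHS = RHS

Yes, on the curve


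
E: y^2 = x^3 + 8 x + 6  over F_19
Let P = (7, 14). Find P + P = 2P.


Doubling: s = (3 x1^2 + a) / (2 y1)
s = (3*7^2 + 8) / (2*14) mod 19 = 13
x3 = s^2 - 2 x1 mod 19 = 13^2 - 2*7 = 3
y3 = s (x1 - x3) - y1 mod 19 = 13 * (7 - 3) - 14 = 0

2P = (3, 0)


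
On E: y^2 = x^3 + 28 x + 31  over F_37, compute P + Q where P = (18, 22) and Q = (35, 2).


P != Q, so use the chord formula.
s = (y2 - y1) / (x2 - x1) = (17) / (17) mod 37 = 1
x3 = s^2 - x1 - x2 mod 37 = 1^2 - 18 - 35 = 22
y3 = s (x1 - x3) - y1 mod 37 = 1 * (18 - 22) - 22 = 11

P + Q = (22, 11)


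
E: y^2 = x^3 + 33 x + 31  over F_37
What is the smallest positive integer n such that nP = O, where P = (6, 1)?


Compute successive multiples of P until we hit O:
  1P = (6, 1)
  2P = (28, 2)
  3P = (28, 35)
  4P = (6, 36)
  5P = O

ord(P) = 5


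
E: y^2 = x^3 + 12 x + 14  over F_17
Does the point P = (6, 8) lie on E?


Check whether y^2 = x^3 + 12 x + 14 (mod 17) for (x, y) = (6, 8).
LHS: y^2 = 8^2 mod 17 = 13
RHS: x^3 + 12 x + 14 = 6^3 + 12*6 + 14 mod 17 = 13
LHS = RHS

Yes, on the curve


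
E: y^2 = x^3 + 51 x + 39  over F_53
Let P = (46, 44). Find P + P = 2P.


Doubling: s = (3 x1^2 + a) / (2 y1)
s = (3*46^2 + 51) / (2*44) mod 53 = 42
x3 = s^2 - 2 x1 mod 53 = 42^2 - 2*46 = 29
y3 = s (x1 - x3) - y1 mod 53 = 42 * (46 - 29) - 44 = 34

2P = (29, 34)


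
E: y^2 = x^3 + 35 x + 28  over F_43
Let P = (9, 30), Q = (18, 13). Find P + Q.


P != Q, so use the chord formula.
s = (y2 - y1) / (x2 - x1) = (26) / (9) mod 43 = 22
x3 = s^2 - x1 - x2 mod 43 = 22^2 - 9 - 18 = 27
y3 = s (x1 - x3) - y1 mod 43 = 22 * (9 - 27) - 30 = 4

P + Q = (27, 4)


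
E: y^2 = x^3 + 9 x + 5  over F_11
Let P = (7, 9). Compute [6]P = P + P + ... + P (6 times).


k = 6 = 110_2 (binary, LSB first: 011)
Double-and-add from P = (7, 9):
  bit 0 = 0: acc unchanged = O
  bit 1 = 1: acc = O + (0, 4) = (0, 4)
  bit 2 = 1: acc = (0, 4) + (9, 1) = (7, 2)

6P = (7, 2)


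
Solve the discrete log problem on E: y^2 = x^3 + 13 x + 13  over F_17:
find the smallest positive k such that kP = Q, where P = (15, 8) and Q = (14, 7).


Enumerate multiples of P until we hit Q = (14, 7):
  1P = (15, 8)
  2P = (0, 8)
  3P = (2, 9)
  4P = (16, 13)
  5P = (11, 12)
  6P = (9, 3)
  7P = (14, 7)
Match found at i = 7.

k = 7


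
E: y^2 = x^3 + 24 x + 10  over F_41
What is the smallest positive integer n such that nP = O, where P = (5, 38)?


Compute successive multiples of P until we hit O:
  1P = (5, 38)
  2P = (6, 40)
  3P = (34, 27)
  4P = (39, 6)
  5P = (2, 5)
  6P = (32, 34)
  7P = (25, 9)
  8P = (13, 31)
  ... (continuing to 32P)
  32P = O

ord(P) = 32


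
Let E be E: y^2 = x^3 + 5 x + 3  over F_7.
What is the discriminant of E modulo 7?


4 a^3 + 27 b^2 = 4*5^3 + 27*3^2 = 500 + 243 = 743
Delta = -16 * (743) = -11888
Delta mod 7 = 5

Delta = 5 (mod 7)


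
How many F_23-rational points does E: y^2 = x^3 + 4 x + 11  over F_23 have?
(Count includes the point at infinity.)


For each x in F_23, count y with y^2 = x^3 + 4 x + 11 mod 23:
  x = 1: RHS = 16, y in [4, 19]  -> 2 point(s)
  x = 2: RHS = 4, y in [2, 21]  -> 2 point(s)
  x = 3: RHS = 4, y in [2, 21]  -> 2 point(s)
  x = 5: RHS = 18, y in [8, 15]  -> 2 point(s)
  x = 8: RHS = 3, y in [7, 16]  -> 2 point(s)
  x = 10: RHS = 16, y in [4, 19]  -> 2 point(s)
  x = 11: RHS = 6, y in [11, 12]  -> 2 point(s)
  x = 12: RHS = 16, y in [4, 19]  -> 2 point(s)
  x = 13: RHS = 6, y in [11, 12]  -> 2 point(s)
  x = 16: RHS = 8, y in [10, 13]  -> 2 point(s)
  x = 17: RHS = 1, y in [1, 22]  -> 2 point(s)
  x = 18: RHS = 4, y in [2, 21]  -> 2 point(s)
  x = 19: RHS = 0, y in [0]  -> 1 point(s)
  x = 20: RHS = 18, y in [8, 15]  -> 2 point(s)
  x = 21: RHS = 18, y in [8, 15]  -> 2 point(s)
  x = 22: RHS = 6, y in [11, 12]  -> 2 point(s)
Affine points: 31. Add the point at infinity: total = 32.

#E(F_23) = 32


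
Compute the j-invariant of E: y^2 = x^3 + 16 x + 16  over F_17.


Delta = -16(4 a^3 + 27 b^2) mod 17 = 6
-1728 * (4 a)^3 = -1728 * (4*16)^3 mod 17 = 7
j = 7 * 6^(-1) mod 17 = 4

j = 4 (mod 17)


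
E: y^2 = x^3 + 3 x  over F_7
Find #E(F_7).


For each x in F_7, count y with y^2 = x^3 + 3 x + 0 mod 7:
  x = 0: RHS = 0, y in [0]  -> 1 point(s)
  x = 1: RHS = 4, y in [2, 5]  -> 2 point(s)
  x = 2: RHS = 0, y in [0]  -> 1 point(s)
  x = 3: RHS = 1, y in [1, 6]  -> 2 point(s)
  x = 5: RHS = 0, y in [0]  -> 1 point(s)
Affine points: 7. Add the point at infinity: total = 8.

#E(F_7) = 8


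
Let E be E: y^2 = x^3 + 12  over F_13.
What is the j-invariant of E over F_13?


Delta = -16(4 a^3 + 27 b^2) mod 13 = 10
-1728 * (4 a)^3 = -1728 * (4*0)^3 mod 13 = 0
j = 0 * 10^(-1) mod 13 = 0

j = 0 (mod 13)


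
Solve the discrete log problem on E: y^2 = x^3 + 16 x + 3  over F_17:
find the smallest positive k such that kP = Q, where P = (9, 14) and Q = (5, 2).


Enumerate multiples of P until we hit Q = (5, 2):
  1P = (9, 14)
  2P = (7, 13)
  3P = (14, 9)
  4P = (12, 6)
  5P = (5, 15)
  6P = (2, 14)
  7P = (6, 3)
  8P = (6, 14)
  9P = (2, 3)
  10P = (5, 2)
Match found at i = 10.

k = 10


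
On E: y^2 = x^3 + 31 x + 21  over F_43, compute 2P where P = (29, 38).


Doubling: s = (3 x1^2 + a) / (2 y1)
s = (3*29^2 + 31) / (2*38) mod 43 = 37
x3 = s^2 - 2 x1 mod 43 = 37^2 - 2*29 = 21
y3 = s (x1 - x3) - y1 mod 43 = 37 * (29 - 21) - 38 = 0

2P = (21, 0)


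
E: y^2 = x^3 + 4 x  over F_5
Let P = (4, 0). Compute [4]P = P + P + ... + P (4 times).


k = 4 = 100_2 (binary, LSB first: 001)
Double-and-add from P = (4, 0):
  bit 0 = 0: acc unchanged = O
  bit 1 = 0: acc unchanged = O
  bit 2 = 1: acc = O + O = O

4P = O


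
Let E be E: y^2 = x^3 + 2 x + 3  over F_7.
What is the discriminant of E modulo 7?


4 a^3 + 27 b^2 = 4*2^3 + 27*3^2 = 32 + 243 = 275
Delta = -16 * (275) = -4400
Delta mod 7 = 3

Delta = 3 (mod 7)


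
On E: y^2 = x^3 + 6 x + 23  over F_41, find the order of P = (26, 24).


Compute successive multiples of P until we hit O:
  1P = (26, 24)
  2P = (21, 29)
  3P = (36, 27)
  4P = (0, 33)
  5P = (17, 6)
  6P = (2, 24)
  7P = (13, 17)
  8P = (20, 36)
  ... (continuing to 35P)
  35P = O

ord(P) = 35


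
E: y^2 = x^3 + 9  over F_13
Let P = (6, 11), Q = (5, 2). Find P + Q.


P != Q, so use the chord formula.
s = (y2 - y1) / (x2 - x1) = (4) / (12) mod 13 = 9
x3 = s^2 - x1 - x2 mod 13 = 9^2 - 6 - 5 = 5
y3 = s (x1 - x3) - y1 mod 13 = 9 * (6 - 5) - 11 = 11

P + Q = (5, 11)


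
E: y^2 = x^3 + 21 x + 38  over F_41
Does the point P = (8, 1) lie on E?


Check whether y^2 = x^3 + 21 x + 38 (mod 41) for (x, y) = (8, 1).
LHS: y^2 = 1^2 mod 41 = 1
RHS: x^3 + 21 x + 38 = 8^3 + 21*8 + 38 mod 41 = 21
LHS != RHS

No, not on the curve


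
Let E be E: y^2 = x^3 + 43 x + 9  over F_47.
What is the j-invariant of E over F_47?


Delta = -16(4 a^3 + 27 b^2) mod 47 = 30
-1728 * (4 a)^3 = -1728 * (4*43)^3 mod 47 = 17
j = 17 * 30^(-1) mod 47 = 46

j = 46 (mod 47)


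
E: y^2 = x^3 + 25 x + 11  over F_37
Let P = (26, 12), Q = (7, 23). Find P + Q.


P != Q, so use the chord formula.
s = (y2 - y1) / (x2 - x1) = (11) / (18) mod 37 = 15
x3 = s^2 - x1 - x2 mod 37 = 15^2 - 26 - 7 = 7
y3 = s (x1 - x3) - y1 mod 37 = 15 * (26 - 7) - 12 = 14

P + Q = (7, 14)


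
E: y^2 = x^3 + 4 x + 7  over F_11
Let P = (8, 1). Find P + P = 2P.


Doubling: s = (3 x1^2 + a) / (2 y1)
s = (3*8^2 + 4) / (2*1) mod 11 = 10
x3 = s^2 - 2 x1 mod 11 = 10^2 - 2*8 = 7
y3 = s (x1 - x3) - y1 mod 11 = 10 * (8 - 7) - 1 = 9

2P = (7, 9)


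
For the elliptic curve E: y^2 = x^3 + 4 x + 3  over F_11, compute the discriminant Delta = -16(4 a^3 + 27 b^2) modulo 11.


4 a^3 + 27 b^2 = 4*4^3 + 27*3^2 = 256 + 243 = 499
Delta = -16 * (499) = -7984
Delta mod 11 = 2

Delta = 2 (mod 11)


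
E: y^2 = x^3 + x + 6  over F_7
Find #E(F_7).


For each x in F_7, count y with y^2 = x^3 + 1 x + 6 mod 7:
  x = 1: RHS = 1, y in [1, 6]  -> 2 point(s)
  x = 2: RHS = 2, y in [3, 4]  -> 2 point(s)
  x = 3: RHS = 1, y in [1, 6]  -> 2 point(s)
  x = 4: RHS = 4, y in [2, 5]  -> 2 point(s)
  x = 6: RHS = 4, y in [2, 5]  -> 2 point(s)
Affine points: 10. Add the point at infinity: total = 11.

#E(F_7) = 11


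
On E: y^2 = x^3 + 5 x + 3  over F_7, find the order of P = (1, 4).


Compute successive multiples of P until we hit O:
  1P = (1, 4)
  2P = (6, 5)
  3P = (2, 0)
  4P = (6, 2)
  5P = (1, 3)
  6P = O

ord(P) = 6


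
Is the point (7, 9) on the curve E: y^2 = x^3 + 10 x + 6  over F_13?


Check whether y^2 = x^3 + 10 x + 6 (mod 13) for (x, y) = (7, 9).
LHS: y^2 = 9^2 mod 13 = 3
RHS: x^3 + 10 x + 6 = 7^3 + 10*7 + 6 mod 13 = 3
LHS = RHS

Yes, on the curve


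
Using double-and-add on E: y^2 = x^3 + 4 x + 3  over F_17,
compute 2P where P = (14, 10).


k = 2 = 10_2 (binary, LSB first: 01)
Double-and-add from P = (14, 10):
  bit 0 = 0: acc unchanged = O
  bit 1 = 1: acc = O + (7, 0) = (7, 0)

2P = (7, 0)


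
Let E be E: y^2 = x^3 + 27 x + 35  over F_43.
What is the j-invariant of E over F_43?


Delta = -16(4 a^3 + 27 b^2) mod 43 = 17
-1728 * (4 a)^3 = -1728 * (4*27)^3 mod 43 = 42
j = 42 * 17^(-1) mod 43 = 5

j = 5 (mod 43)


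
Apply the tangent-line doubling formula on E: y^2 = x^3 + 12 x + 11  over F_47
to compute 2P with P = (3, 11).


Doubling: s = (3 x1^2 + a) / (2 y1)
s = (3*3^2 + 12) / (2*11) mod 47 = 21
x3 = s^2 - 2 x1 mod 47 = 21^2 - 2*3 = 12
y3 = s (x1 - x3) - y1 mod 47 = 21 * (3 - 12) - 11 = 35

2P = (12, 35)


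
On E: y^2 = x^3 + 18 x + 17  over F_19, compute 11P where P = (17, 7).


k = 11 = 1011_2 (binary, LSB first: 1101)
Double-and-add from P = (17, 7):
  bit 0 = 1: acc = O + (17, 7) = (17, 7)
  bit 1 = 1: acc = (17, 7) + (2, 17) = (11, 8)
  bit 2 = 0: acc unchanged = (11, 8)
  bit 3 = 1: acc = (11, 8) + (7, 12) = (2, 2)

11P = (2, 2)


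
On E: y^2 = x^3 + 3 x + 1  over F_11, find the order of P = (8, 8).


Compute successive multiples of P until we hit O:
  1P = (8, 8)
  2P = (9, 8)
  3P = (5, 3)
  4P = (2, 2)
  5P = (2, 9)
  6P = (5, 8)
  7P = (9, 3)
  8P = (8, 3)
  ... (continuing to 9P)
  9P = O

ord(P) = 9


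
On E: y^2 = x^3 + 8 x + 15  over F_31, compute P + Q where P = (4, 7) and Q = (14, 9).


P != Q, so use the chord formula.
s = (y2 - y1) / (x2 - x1) = (2) / (10) mod 31 = 25
x3 = s^2 - x1 - x2 mod 31 = 25^2 - 4 - 14 = 18
y3 = s (x1 - x3) - y1 mod 31 = 25 * (4 - 18) - 7 = 15

P + Q = (18, 15)


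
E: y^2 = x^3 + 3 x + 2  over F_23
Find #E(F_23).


For each x in F_23, count y with y^2 = x^3 + 3 x + 2 mod 23:
  x = 0: RHS = 2, y in [5, 18]  -> 2 point(s)
  x = 1: RHS = 6, y in [11, 12]  -> 2 point(s)
  x = 2: RHS = 16, y in [4, 19]  -> 2 point(s)
  x = 4: RHS = 9, y in [3, 20]  -> 2 point(s)
  x = 5: RHS = 4, y in [2, 21]  -> 2 point(s)
  x = 6: RHS = 6, y in [11, 12]  -> 2 point(s)
  x = 8: RHS = 9, y in [3, 20]  -> 2 point(s)
  x = 11: RHS = 9, y in [3, 20]  -> 2 point(s)
  x = 12: RHS = 18, y in [8, 15]  -> 2 point(s)
  x = 15: RHS = 18, y in [8, 15]  -> 2 point(s)
  x = 16: RHS = 6, y in [11, 12]  -> 2 point(s)
  x = 18: RHS = 0, y in [0]  -> 1 point(s)
  x = 19: RHS = 18, y in [8, 15]  -> 2 point(s)
  x = 20: RHS = 12, y in [9, 14]  -> 2 point(s)
Affine points: 27. Add the point at infinity: total = 28.

#E(F_23) = 28


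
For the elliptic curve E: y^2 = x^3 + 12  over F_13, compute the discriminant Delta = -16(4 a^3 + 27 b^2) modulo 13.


4 a^3 + 27 b^2 = 4*0^3 + 27*12^2 = 0 + 3888 = 3888
Delta = -16 * (3888) = -62208
Delta mod 13 = 10

Delta = 10 (mod 13)


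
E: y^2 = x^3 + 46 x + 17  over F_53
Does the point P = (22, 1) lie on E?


Check whether y^2 = x^3 + 46 x + 17 (mod 53) for (x, y) = (22, 1).
LHS: y^2 = 1^2 mod 53 = 1
RHS: x^3 + 46 x + 17 = 22^3 + 46*22 + 17 mod 53 = 17
LHS != RHS

No, not on the curve


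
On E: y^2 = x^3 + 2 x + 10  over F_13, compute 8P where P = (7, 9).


k = 8 = 1000_2 (binary, LSB first: 0001)
Double-and-add from P = (7, 9):
  bit 0 = 0: acc unchanged = O
  bit 1 = 0: acc unchanged = O
  bit 2 = 0: acc unchanged = O
  bit 3 = 1: acc = O + (4, 11) = (4, 11)

8P = (4, 11)


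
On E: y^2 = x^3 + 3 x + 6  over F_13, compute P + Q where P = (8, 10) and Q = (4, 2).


P != Q, so use the chord formula.
s = (y2 - y1) / (x2 - x1) = (5) / (9) mod 13 = 2
x3 = s^2 - x1 - x2 mod 13 = 2^2 - 8 - 4 = 5
y3 = s (x1 - x3) - y1 mod 13 = 2 * (8 - 5) - 10 = 9

P + Q = (5, 9)


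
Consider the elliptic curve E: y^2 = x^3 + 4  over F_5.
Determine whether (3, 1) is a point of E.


Check whether y^2 = x^3 + 0 x + 4 (mod 5) for (x, y) = (3, 1).
LHS: y^2 = 1^2 mod 5 = 1
RHS: x^3 + 0 x + 4 = 3^3 + 0*3 + 4 mod 5 = 1
LHS = RHS

Yes, on the curve


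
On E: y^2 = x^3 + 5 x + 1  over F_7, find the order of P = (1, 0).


Compute successive multiples of P until we hit O:
  1P = (1, 0)
  2P = O

ord(P) = 2


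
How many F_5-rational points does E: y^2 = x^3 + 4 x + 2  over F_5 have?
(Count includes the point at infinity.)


For each x in F_5, count y with y^2 = x^3 + 4 x + 2 mod 5:
  x = 3: RHS = 1, y in [1, 4]  -> 2 point(s)
Affine points: 2. Add the point at infinity: total = 3.

#E(F_5) = 3


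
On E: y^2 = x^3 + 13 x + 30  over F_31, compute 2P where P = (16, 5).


Doubling: s = (3 x1^2 + a) / (2 y1)
s = (3*16^2 + 13) / (2*5) mod 31 = 13
x3 = s^2 - 2 x1 mod 31 = 13^2 - 2*16 = 13
y3 = s (x1 - x3) - y1 mod 31 = 13 * (16 - 13) - 5 = 3

2P = (13, 3)


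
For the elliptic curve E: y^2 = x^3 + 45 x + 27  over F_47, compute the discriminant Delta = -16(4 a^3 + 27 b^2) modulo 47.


4 a^3 + 27 b^2 = 4*45^3 + 27*27^2 = 364500 + 19683 = 384183
Delta = -16 * (384183) = -6146928
Delta mod 47 = 14

Delta = 14 (mod 47)


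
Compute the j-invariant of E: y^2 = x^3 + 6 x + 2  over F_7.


Delta = -16(4 a^3 + 27 b^2) mod 7 = 2
-1728 * (4 a)^3 = -1728 * (4*6)^3 mod 7 = 6
j = 6 * 2^(-1) mod 7 = 3

j = 3 (mod 7)


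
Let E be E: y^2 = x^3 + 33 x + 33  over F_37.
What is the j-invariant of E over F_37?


Delta = -16(4 a^3 + 27 b^2) mod 37 = 33
-1728 * (4 a)^3 = -1728 * (4*33)^3 mod 37 = 10
j = 10 * 33^(-1) mod 37 = 16

j = 16 (mod 37)


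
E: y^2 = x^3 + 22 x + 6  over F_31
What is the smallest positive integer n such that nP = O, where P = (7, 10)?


Compute successive multiples of P until we hit O:
  1P = (7, 10)
  2P = (24, 6)
  3P = (14, 19)
  4P = (30, 18)
  5P = (26, 9)
  6P = (12, 18)
  7P = (22, 28)
  8P = (27, 28)
  ... (continuing to 24P)
  24P = O

ord(P) = 24


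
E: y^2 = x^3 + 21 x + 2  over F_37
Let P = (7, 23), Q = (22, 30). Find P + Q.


P != Q, so use the chord formula.
s = (y2 - y1) / (x2 - x1) = (7) / (15) mod 37 = 35
x3 = s^2 - x1 - x2 mod 37 = 35^2 - 7 - 22 = 12
y3 = s (x1 - x3) - y1 mod 37 = 35 * (7 - 12) - 23 = 24

P + Q = (12, 24)


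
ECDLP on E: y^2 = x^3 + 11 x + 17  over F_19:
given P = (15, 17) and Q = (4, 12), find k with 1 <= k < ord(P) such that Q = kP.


Enumerate multiples of P until we hit Q = (4, 12):
  1P = (15, 17)
  2P = (13, 1)
  3P = (17, 5)
  4P = (4, 12)
Match found at i = 4.

k = 4


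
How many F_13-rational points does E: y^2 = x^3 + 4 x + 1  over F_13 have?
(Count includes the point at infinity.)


For each x in F_13, count y with y^2 = x^3 + 4 x + 1 mod 13:
  x = 0: RHS = 1, y in [1, 12]  -> 2 point(s)
  x = 2: RHS = 4, y in [2, 11]  -> 2 point(s)
  x = 3: RHS = 1, y in [1, 12]  -> 2 point(s)
  x = 4: RHS = 3, y in [4, 9]  -> 2 point(s)
  x = 5: RHS = 3, y in [4, 9]  -> 2 point(s)
  x = 8: RHS = 12, y in [5, 8]  -> 2 point(s)
  x = 9: RHS = 12, y in [5, 8]  -> 2 point(s)
  x = 10: RHS = 1, y in [1, 12]  -> 2 point(s)
  x = 12: RHS = 9, y in [3, 10]  -> 2 point(s)
Affine points: 18. Add the point at infinity: total = 19.

#E(F_13) = 19
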